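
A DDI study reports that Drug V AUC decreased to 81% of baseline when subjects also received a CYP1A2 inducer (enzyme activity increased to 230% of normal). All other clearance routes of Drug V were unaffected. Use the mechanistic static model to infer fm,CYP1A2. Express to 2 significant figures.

CL'/CL = 1 / 0.810 = 1.235
2.3·fm + (1 − fm) = 1.235
fm = (1.235 − 1) / (2.3 − 1) = 0.18

0.18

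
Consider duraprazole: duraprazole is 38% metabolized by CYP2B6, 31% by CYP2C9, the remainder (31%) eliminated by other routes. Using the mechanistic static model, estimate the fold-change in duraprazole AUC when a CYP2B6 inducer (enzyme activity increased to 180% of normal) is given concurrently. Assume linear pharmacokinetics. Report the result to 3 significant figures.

CYP2B6: 0.38 × 1.8 = 0.684
CYP2C9: 0.31 (unchanged)
Other: 0.31 (unchanged)
CL_new/CL_old = 0.684 + 0.31 + 0.31 = 1.304.
Since AUC ∝ 1/CL, the ratio is 1 / 1.304 = 0.767.

0.767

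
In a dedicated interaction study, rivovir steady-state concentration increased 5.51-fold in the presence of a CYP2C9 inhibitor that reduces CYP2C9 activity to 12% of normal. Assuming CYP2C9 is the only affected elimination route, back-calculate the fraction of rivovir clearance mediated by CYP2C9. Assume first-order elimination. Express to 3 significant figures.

0.930

Call the CYP2C9 fraction fm. After the interaction, CL_new/CL_old = fm × 0.12 + (1 − fm).
Steady-state concentration ratio = 1 / (new CL fraction), so new CL fraction = 1 / 5.51 = 0.1815.
fm × 0.12 + 1 − fm = 0.1815  ⇒  fm × (0.12 − 1) = −0.8185  ⇒  fm = 0.930.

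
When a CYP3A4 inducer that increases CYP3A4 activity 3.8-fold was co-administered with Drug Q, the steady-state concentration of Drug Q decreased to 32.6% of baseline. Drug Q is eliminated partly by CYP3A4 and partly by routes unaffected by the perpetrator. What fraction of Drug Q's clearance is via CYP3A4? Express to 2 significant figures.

CL'/CL = 1 / 0.326 = 3.067
3.8·fm + (1 − fm) = 3.067
fm = (3.067 − 1) / (3.8 − 1) = 0.74

0.74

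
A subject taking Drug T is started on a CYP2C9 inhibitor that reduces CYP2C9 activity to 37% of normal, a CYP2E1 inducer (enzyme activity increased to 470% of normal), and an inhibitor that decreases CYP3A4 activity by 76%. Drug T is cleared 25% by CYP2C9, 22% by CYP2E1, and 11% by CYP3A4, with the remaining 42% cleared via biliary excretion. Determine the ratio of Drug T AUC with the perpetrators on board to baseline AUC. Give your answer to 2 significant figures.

0.64

The CYP2C9 pathway (25% of clearance) falls to 0.37× activity: 0.25 × 0.37 = 0.0925.
The CYP2E1 pathway (22% of clearance) rises to 4.7× activity: 0.22 × 4.7 = 1.034.
The CYP3A4 pathway (11% of clearance) falls to 0.24× activity: 0.11 × 0.24 = 0.0264.
The remaining 42% of clearance is unaffected.
New clearance relative to baseline: 0.0925 + 1.034 + 0.0264 + 0.42 = 1.5729.
Net AUC ratio = 1 / 1.5729 = 0.64.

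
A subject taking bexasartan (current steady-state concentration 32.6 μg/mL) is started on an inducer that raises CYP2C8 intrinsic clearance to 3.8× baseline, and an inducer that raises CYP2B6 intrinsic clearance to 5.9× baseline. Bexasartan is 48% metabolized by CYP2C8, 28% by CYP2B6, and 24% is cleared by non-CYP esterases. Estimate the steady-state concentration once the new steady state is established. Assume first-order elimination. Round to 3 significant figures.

CYP2C8: 0.48 × 3.8 = 1.824
CYP2B6: 0.28 × 5.9 = 1.652
Other: 0.24 (unchanged)
Relative clearance = 1.824 + 1.652 + 0.24 = 3.716.
Dividing the baseline by the relative clearance: 32.6 / 3.716 = 8.77 μg/mL.

8.77 μg/mL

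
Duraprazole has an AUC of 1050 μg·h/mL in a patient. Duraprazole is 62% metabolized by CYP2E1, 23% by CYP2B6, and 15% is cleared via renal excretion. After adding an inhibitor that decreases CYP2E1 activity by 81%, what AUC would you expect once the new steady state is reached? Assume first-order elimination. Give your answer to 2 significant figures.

The CYP2E1 pathway (62% of clearance) drops to 0.19× activity: 0.62 × 0.19 = 0.1178.
CYP2B6 (23%) and the residual 15% are unaffected.
New clearance relative to baseline: 0.1178 + 0.23 + 0.15 = 0.4978.
AUC ∝ 1/CL, so new value = 1050 / 0.4978 = 2.1 × 10³ μg·h/mL.

2.1 × 10³ μg·h/mL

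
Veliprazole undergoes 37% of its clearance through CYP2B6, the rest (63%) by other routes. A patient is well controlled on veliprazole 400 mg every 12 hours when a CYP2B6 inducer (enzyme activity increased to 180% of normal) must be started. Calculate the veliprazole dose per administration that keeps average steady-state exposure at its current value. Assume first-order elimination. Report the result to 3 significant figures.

518 mg

CYP2B6: 0.37 × 1.8 = 0.666
Other: 0.63 (unchanged)
Relative clearance = 0.666 + 0.63 = 1.296.
Css,avg = (dose rate)/CL, so holding Css fixed requires dose ∝ CL: 400 × 1.296 = 518 mg.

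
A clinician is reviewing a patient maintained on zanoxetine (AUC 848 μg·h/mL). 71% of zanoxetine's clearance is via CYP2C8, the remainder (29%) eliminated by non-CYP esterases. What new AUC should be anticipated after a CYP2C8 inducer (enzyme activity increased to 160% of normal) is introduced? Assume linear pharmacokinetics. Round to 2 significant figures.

5.9 × 10² μg·h/mL

The CYP2C8 pathway (71% of clearance) rises to 1.6× activity: 0.71 × 1.6 = 1.136.
The remaining 29% of clearance is unaffected.
New clearance relative to baseline: 1.136 + 0.29 = 1.426.
With dosing unchanged, AUC scales as 1/CL: 848 / 1.426 = 5.9 × 10² μg·h/mL.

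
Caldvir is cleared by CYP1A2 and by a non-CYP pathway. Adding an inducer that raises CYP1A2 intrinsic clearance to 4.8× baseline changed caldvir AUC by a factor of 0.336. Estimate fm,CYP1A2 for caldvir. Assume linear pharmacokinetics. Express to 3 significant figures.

0.520

CL'/CL = 1 / 0.336 = 2.976
4.8·fm + (1 − fm) = 2.976
fm = (2.976 − 1) / (4.8 − 1) = 0.520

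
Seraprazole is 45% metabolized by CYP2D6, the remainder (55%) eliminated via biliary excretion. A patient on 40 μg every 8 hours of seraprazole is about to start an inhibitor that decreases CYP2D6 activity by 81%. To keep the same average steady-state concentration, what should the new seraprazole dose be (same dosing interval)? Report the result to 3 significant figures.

25.4 μg

CYP2D6: 0.45 × 0.19 = 0.0855
Other: 0.55 (unchanged)
CL_new/CL_old = 0.0855 + 0.55 = 0.6355.
Exposure is unchanged when dose changes in proportion to clearance. New dose = 40 μg × 0.6355 = 25.4 μg.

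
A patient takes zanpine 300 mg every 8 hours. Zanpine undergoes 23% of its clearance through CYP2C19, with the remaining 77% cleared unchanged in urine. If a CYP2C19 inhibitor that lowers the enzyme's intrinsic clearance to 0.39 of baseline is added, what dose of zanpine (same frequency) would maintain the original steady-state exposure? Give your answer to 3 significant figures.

CYP2C19: 0.23 × 0.39 = 0.0897
Other: 0.77 (unchanged)
CL_new/CL_old = 0.0897 + 0.77 = 0.8597.
To maintain the same steady-state level, dose must scale with clearance: new dose = 300 × 0.8597 = 258 mg.

258 mg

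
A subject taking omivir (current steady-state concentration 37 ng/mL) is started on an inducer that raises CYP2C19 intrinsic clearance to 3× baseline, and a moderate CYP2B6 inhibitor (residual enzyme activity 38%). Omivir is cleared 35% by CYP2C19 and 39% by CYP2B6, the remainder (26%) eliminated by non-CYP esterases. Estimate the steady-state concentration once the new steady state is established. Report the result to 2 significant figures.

25 ng/mL

CYP2C19: 0.35 × 3 = 1.05
CYP2B6: 0.39 × 0.38 = 0.1482
Other: 0.26 (unchanged)
Relative clearance = 1.05 + 0.1482 + 0.26 = 1.4582.
Steady-state concentration ∝ 1/CL: new value = 37 / 1.4582 = 25 ng/mL.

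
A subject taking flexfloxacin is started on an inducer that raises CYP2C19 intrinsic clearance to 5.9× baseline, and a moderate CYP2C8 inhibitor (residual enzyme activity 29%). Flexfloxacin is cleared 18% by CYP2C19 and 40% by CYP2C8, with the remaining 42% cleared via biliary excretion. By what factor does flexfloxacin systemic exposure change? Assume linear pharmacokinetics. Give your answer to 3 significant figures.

0.626

The CYP2C19 pathway (18% of clearance) rises to 5.9× activity: 0.18 × 5.9 = 1.062.
The CYP2C8 pathway (40% of clearance) falls to 0.29× activity: 0.4 × 0.29 = 0.116.
Non-CYP routes (42%) are unchanged.
Relative clearance = 1.062 + 0.116 + 0.42 = 1.598.
Because systemic exposure varies inversely with clearance, the combined effect is 1 / 1.598 = 0.626.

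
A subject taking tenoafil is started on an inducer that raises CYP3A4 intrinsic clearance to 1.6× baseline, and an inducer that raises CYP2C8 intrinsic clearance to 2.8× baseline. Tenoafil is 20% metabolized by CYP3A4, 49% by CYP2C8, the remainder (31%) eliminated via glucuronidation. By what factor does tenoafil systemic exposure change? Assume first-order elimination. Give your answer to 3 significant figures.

0.500

The CYP3A4 pathway (20% of clearance) is boosted to 1.6× activity: 0.2 × 1.6 = 0.32.
The CYP2C8 pathway (49% of clearance) increases to 2.8× activity: 0.49 × 2.8 = 1.372.
The remaining 31% of clearance is unaffected.
New clearance relative to baseline: 0.32 + 1.372 + 0.31 = 2.002.
Net systemic exposure ratio = 1 / 2.002 = 0.500.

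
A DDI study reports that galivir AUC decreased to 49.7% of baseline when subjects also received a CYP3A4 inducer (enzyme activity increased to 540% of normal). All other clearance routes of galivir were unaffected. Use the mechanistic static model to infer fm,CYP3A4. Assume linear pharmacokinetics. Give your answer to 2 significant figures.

Let x = fm,CYP3A4. Because AUC ∝ 1/CL, relative clearance rose to 1/0.497 = 2.012.
Setting x·5.4 + (1 − x) = 2.012 and solving: x = (2.012 − 1)/(5.4 − 1) = 0.23.

0.23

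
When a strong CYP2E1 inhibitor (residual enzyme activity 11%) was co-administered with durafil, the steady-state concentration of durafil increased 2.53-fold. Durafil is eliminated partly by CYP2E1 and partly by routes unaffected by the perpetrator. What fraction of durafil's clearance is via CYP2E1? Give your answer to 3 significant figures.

CL'/CL = 1 / 2.53 = 0.3953
0.11·fm + (1 − fm) = 0.3953
fm = (0.3953 − 1) / (0.11 − 1) = 0.679

0.679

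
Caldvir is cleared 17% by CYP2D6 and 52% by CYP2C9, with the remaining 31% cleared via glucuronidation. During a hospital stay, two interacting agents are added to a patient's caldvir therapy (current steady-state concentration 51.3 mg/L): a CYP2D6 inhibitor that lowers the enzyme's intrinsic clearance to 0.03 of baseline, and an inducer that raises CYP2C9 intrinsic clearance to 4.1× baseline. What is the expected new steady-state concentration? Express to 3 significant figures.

21.0 mg/L

CYP2D6: 0.17 × 0.03 = 0.0051
CYP2C9: 0.52 × 4.1 = 2.132
Other: 0.31 (unchanged)
Relative clearance = 0.0051 + 2.132 + 0.31 = 2.4471.
Steady-state concentration ∝ 1/CL: new value = 51.3 / 2.4471 = 21.0 mg/L.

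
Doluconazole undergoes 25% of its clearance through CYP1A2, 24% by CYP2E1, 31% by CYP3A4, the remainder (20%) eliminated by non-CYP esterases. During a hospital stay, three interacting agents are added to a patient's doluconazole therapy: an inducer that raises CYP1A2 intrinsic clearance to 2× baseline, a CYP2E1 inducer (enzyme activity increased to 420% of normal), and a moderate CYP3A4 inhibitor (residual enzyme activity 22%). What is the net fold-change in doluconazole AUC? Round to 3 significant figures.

0.563

The CYP1A2 pathway (25% of clearance) increases to 2× activity: 0.25 × 2 = 0.5.
The CYP2E1 pathway (24% of clearance) increases to 4.2× activity: 0.24 × 4.2 = 1.008.
The CYP3A4 pathway (31% of clearance) drops to 0.22× activity: 0.31 × 0.22 = 0.0682.
Non-CYP routes (20%) are unchanged.
New clearance relative to baseline: 0.5 + 1.008 + 0.0682 + 0.2 = 1.7762.
Net AUC ratio = 1 / 1.7762 = 0.563.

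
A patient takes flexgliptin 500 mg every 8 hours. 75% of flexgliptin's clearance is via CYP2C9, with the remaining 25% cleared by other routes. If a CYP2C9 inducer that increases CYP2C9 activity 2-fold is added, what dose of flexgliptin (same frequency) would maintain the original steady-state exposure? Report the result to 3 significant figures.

875 mg

The CYP2C9 pathway (75% of clearance) is boosted to 2× activity: 0.75 × 2 = 1.5.
The remaining 25% of clearance is unaffected.
New clearance relative to baseline: 1.5 + 0.25 = 1.75.
To maintain the same steady-state level, dose must scale with clearance: new dose = 500 × 1.75 = 875 mg.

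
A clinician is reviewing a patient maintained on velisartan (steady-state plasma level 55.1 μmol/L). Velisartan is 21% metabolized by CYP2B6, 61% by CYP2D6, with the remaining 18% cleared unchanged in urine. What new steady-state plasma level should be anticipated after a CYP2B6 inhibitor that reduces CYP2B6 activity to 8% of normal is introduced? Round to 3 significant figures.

The CYP2B6 pathway (21% of clearance) falls to 0.08× activity: 0.21 × 0.08 = 0.0168.
CYP2D6 (61%) and the residual 18% are unaffected.
New clearance relative to baseline: 0.0168 + 0.61 + 0.18 = 0.8068.
With dosing unchanged, steady-state plasma level scales as 1/CL: 55.1 / 0.8068 = 68.3 μmol/L.

68.3 μmol/L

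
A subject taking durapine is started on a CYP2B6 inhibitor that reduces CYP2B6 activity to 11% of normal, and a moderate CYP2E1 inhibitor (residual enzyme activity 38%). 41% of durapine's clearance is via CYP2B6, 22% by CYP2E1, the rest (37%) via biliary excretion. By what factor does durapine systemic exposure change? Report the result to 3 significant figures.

The CYP2B6 pathway (41% of clearance) is reduced to 0.11× activity: 0.41 × 0.11 = 0.0451.
The CYP2E1 pathway (22% of clearance) is reduced to 0.38× activity: 0.22 × 0.38 = 0.0836.
Non-CYP routes (37%) are unchanged.
Relative clearance = 0.0451 + 0.0836 + 0.37 = 0.4987.
Because systemic exposure varies inversely with clearance, the combined effect is 1 / 0.4987 = 2.01.

2.01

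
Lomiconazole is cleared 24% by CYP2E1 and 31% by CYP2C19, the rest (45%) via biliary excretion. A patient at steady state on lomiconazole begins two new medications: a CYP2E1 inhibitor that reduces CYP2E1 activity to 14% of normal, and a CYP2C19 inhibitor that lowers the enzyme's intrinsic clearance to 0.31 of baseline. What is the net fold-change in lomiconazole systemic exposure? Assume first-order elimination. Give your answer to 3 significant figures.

CYP2E1: 0.24 × 0.14 = 0.0336
CYP2C19: 0.31 × 0.31 = 0.0961
Other: 0.45 (unchanged)
CL_new/CL_old = 0.0336 + 0.0961 + 0.45 = 0.5797.
Because systemic exposure varies inversely with clearance, the combined effect is 1 / 0.5797 = 1.73.

1.73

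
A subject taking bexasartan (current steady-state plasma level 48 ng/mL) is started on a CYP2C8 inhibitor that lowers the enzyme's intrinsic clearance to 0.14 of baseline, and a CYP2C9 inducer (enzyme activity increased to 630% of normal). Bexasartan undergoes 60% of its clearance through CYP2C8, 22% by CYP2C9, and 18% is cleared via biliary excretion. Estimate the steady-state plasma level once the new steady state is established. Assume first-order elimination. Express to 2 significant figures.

29 ng/mL

The CYP2C8 pathway (60% of clearance) is reduced to 0.14× activity: 0.6 × 0.14 = 0.084.
The CYP2C9 pathway (22% of clearance) rises to 6.3× activity: 0.22 × 6.3 = 1.386.
The remaining 18% of clearance is unaffected.
CL_new/CL_old = 0.084 + 1.386 + 0.18 = 1.65.
Steady-state plasma level ∝ 1/CL: new value = 48 / 1.65 = 29 ng/mL.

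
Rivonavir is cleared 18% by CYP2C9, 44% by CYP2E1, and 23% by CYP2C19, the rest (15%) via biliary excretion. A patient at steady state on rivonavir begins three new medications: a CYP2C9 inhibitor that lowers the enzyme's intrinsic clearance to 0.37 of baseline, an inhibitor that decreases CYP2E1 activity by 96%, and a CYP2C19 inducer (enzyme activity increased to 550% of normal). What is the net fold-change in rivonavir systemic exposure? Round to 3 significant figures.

0.667

CYP2C9: 0.18 × 0.37 = 0.0666
CYP2E1: 0.44 × 0.04 = 0.0176
CYP2C19: 0.23 × 5.5 = 1.265
Other: 0.15 (unchanged)
New clearance relative to baseline: 0.0666 + 0.0176 + 1.265 + 0.15 = 1.4992.
Systemic exposure ∝ 1/CL: fold-change = 1 / 1.4992 = 0.667.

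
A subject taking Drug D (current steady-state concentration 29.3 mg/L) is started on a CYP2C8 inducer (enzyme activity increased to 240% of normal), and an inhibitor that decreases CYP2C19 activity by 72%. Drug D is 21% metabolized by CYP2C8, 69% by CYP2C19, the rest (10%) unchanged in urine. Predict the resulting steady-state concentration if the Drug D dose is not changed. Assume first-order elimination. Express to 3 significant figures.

CYP2C8: 0.21 × 2.4 = 0.504
CYP2C19: 0.69 × 0.28 = 0.1932
Other: 0.1 (unchanged)
CL_new/CL_old = 0.504 + 0.1932 + 0.1 = 0.7972.
New steady-state concentration = 29.3 / 0.7972 = 36.8 mg/L (concentration scales inversely with clearance).

36.8 mg/L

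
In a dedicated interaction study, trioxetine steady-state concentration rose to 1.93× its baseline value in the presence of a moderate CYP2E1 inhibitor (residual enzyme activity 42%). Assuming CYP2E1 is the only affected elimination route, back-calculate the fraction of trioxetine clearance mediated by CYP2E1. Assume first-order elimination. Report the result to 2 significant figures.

0.83

Let x = fm,CYP2E1. Because steady-state concentration ∝ 1/CL, relative clearance fell to 1/1.93 = 0.5181.
Setting x·0.42 + (1 − x) = 0.5181 and solving: x = (0.5181 − 1)/(0.42 − 1) = 0.83.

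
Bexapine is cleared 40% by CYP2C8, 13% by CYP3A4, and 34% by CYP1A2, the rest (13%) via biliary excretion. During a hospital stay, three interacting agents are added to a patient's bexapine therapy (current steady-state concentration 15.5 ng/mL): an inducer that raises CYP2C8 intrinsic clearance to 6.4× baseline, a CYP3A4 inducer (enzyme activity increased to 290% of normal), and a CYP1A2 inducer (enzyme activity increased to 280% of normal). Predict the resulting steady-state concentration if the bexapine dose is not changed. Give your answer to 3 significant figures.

The CYP2C8 pathway (40% of clearance) increases to 6.4× activity: 0.4 × 6.4 = 2.56.
The CYP3A4 pathway (13% of clearance) rises to 2.9× activity: 0.13 × 2.9 = 0.377.
The CYP1A2 pathway (34% of clearance) increases to 2.8× activity: 0.34 × 2.8 = 0.952.
Non-CYP routes (13%) are unchanged.
Relative clearance = 2.56 + 0.377 + 0.952 + 0.13 = 4.019.
New steady-state concentration = 15.5 / 4.019 = 3.86 ng/mL (concentration scales inversely with clearance).

3.86 ng/mL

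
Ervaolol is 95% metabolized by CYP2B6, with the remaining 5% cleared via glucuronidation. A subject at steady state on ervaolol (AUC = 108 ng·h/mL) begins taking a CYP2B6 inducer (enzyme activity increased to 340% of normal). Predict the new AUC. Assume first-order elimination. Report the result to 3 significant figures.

32.9 ng·h/mL

The CYP2B6 pathway (95% of clearance) rises to 3.4× activity: 0.95 × 3.4 = 3.23.
The remaining 5% of clearance is unaffected.
New clearance relative to baseline: 3.23 + 0.05 = 3.28.
New AUC = baseline ÷ relative clearance = 108 / 3.28 = 32.9 ng·h/mL.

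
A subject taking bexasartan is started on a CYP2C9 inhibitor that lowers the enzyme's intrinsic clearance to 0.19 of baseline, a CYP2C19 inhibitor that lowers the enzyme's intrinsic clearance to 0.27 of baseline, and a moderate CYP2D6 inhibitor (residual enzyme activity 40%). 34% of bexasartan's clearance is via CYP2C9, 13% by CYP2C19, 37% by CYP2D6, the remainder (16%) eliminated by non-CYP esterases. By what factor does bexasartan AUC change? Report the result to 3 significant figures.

The CYP2C9 pathway (34% of clearance) is reduced to 0.19× activity: 0.34 × 0.19 = 0.0646.
The CYP2C19 pathway (13% of clearance) drops to 0.27× activity: 0.13 × 0.27 = 0.0351.
The CYP2D6 pathway (37% of clearance) is reduced to 0.4× activity: 0.37 × 0.4 = 0.148.
Non-CYP routes (16%) are unchanged.
CL_new/CL_old = 0.0646 + 0.0351 + 0.148 + 0.16 = 0.4077.
Because AUC varies inversely with clearance, the combined effect is 1 / 0.4077 = 2.45.

2.45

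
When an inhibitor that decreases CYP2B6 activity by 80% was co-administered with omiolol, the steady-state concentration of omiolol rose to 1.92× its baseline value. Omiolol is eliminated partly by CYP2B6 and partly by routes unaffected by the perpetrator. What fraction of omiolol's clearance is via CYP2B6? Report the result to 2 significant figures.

Call the CYP2B6 fraction fm. After the interaction, CL_new/CL_old = fm × 0.2 + (1 − fm).
Steady-state concentration ratio = 1 / (new CL fraction), so new CL fraction = 1 / 1.92 = 0.5208.
fm × 0.2 + 1 − fm = 0.5208  ⇒  fm × (0.2 − 1) = −0.4792  ⇒  fm = 0.60.

0.60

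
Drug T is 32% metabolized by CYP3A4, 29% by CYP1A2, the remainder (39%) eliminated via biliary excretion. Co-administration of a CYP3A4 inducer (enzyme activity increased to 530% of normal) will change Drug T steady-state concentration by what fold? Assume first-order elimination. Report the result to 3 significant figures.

0.421

The CYP3A4 pathway (32% of clearance) rises to 5.3× activity: 0.32 × 5.3 = 1.696.
CYP1A2 (29%) and the residual 39% are unaffected.
Relative clearance = 1.696 + 0.29 + 0.39 = 2.376.
Steady-state concentration ratio = CL_old/CL_new = 1 / 2.376 = 0.421.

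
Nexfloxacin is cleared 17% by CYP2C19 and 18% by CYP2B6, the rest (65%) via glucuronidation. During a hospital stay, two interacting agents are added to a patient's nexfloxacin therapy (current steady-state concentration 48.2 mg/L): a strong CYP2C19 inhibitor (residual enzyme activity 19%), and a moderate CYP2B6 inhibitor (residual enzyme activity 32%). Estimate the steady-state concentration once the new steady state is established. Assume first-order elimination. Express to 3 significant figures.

The CYP2C19 pathway (17% of clearance) falls to 0.19× activity: 0.17 × 0.19 = 0.0323.
The CYP2B6 pathway (18% of clearance) drops to 0.32× activity: 0.18 × 0.32 = 0.0576.
Non-CYP routes (65%) are unchanged.
Relative clearance = 0.0323 + 0.0576 + 0.65 = 0.7399.
Dividing the baseline by the relative clearance: 48.2 / 0.7399 = 65.1 mg/L.

65.1 mg/L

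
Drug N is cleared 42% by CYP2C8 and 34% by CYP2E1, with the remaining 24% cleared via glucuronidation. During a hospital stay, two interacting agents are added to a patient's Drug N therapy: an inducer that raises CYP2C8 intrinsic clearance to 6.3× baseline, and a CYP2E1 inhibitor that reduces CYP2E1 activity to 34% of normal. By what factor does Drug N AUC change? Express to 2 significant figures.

The CYP2C8 pathway (42% of clearance) rises to 6.3× activity: 0.42 × 6.3 = 2.646.
The CYP2E1 pathway (34% of clearance) drops to 0.34× activity: 0.34 × 0.34 = 0.1156.
Non-CYP routes (24%) are unchanged.
Relative clearance = 2.646 + 0.1156 + 0.24 = 3.0016.
AUC ∝ 1/CL: fold-change = 1 / 3.0016 = 0.33.

0.33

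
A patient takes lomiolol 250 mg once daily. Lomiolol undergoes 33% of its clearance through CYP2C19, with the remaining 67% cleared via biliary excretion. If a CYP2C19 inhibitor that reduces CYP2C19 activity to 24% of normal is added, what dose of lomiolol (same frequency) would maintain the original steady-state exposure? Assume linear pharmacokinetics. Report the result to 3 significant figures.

CYP2C19: 0.33 × 0.24 = 0.0792
Other: 0.67 (unchanged)
Relative clearance = 0.0792 + 0.67 = 0.7492.
Css,avg = (dose rate)/CL, so holding Css fixed requires dose ∝ CL: 250 × 0.7492 = 187 mg.

187 mg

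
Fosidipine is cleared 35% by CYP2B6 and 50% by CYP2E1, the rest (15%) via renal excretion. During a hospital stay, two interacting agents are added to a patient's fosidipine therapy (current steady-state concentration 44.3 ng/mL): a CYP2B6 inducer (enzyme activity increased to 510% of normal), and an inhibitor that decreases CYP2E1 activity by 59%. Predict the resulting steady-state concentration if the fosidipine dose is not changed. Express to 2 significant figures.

21 ng/mL

CYP2B6: 0.35 × 5.1 = 1.785
CYP2E1: 0.5 × 0.41 = 0.205
Other: 0.15 (unchanged)
CL_new/CL_old = 1.785 + 0.205 + 0.15 = 2.14.
Dividing the baseline by the relative clearance: 44.3 / 2.14 = 21 ng/mL.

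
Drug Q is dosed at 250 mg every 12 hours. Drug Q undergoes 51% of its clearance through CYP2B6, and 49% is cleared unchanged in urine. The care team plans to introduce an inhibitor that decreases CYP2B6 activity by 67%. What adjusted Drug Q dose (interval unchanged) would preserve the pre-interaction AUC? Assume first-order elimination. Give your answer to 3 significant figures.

165 mg

The CYP2B6 pathway (51% of clearance) drops to 0.33× activity: 0.51 × 0.33 = 0.1683.
Non-CYP routes (49%) are unchanged.
CL_new/CL_old = 0.1683 + 0.49 = 0.6583.
Exposure is unchanged when dose changes in proportion to clearance. New dose = 250 mg × 0.6583 = 165 mg.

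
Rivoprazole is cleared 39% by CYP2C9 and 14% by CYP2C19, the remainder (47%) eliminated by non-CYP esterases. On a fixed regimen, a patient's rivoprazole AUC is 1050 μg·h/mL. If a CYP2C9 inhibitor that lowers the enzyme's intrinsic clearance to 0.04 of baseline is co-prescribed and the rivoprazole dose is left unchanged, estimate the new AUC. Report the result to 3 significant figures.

1.68 × 10³ μg·h/mL

CYP2C9: 0.39 × 0.04 = 0.0156
CYP2C19: 0.14 (unchanged)
Other: 0.47 (unchanged)
CL_new/CL_old = 0.0156 + 0.14 + 0.47 = 0.6256.
AUC ∝ 1/CL, so new value = 1050 / 0.6256 = 1.68 × 10³ μg·h/mL.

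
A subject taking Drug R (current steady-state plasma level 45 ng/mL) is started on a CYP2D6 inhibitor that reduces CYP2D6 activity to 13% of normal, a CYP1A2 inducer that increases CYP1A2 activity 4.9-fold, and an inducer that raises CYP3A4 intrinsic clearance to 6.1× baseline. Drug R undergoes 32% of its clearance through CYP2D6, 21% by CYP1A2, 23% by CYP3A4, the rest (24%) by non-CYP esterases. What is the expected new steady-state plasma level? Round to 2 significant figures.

CYP2D6: 0.32 × 0.13 = 0.0416
CYP1A2: 0.21 × 4.9 = 1.029
CYP3A4: 0.23 × 6.1 = 1.403
Other: 0.24 (unchanged)
New clearance relative to baseline: 0.0416 + 1.029 + 1.403 + 0.24 = 2.7136.
Steady-state plasma level ∝ 1/CL: new value = 45 / 2.7136 = 17 ng/mL.

17 ng/mL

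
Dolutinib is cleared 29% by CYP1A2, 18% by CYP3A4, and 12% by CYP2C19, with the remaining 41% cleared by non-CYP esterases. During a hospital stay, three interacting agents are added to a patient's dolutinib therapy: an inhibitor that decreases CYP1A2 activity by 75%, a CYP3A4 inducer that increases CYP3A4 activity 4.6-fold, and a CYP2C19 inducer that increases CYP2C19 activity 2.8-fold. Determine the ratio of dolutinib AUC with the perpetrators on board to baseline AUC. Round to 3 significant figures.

CYP1A2: 0.29 × 0.25 = 0.0725
CYP3A4: 0.18 × 4.6 = 0.828
CYP2C19: 0.12 × 2.8 = 0.336
Other: 0.41 (unchanged)
CL_new/CL_old = 0.0725 + 0.828 + 0.336 + 0.41 = 1.6465.
Because AUC varies inversely with clearance, the combined effect is 1 / 1.6465 = 0.607.

0.607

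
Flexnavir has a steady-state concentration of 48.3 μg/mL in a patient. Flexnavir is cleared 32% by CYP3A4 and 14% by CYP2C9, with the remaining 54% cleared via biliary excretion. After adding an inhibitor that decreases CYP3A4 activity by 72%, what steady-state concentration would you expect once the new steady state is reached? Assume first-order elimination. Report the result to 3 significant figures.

62.8 μg/mL

The CYP3A4 pathway (32% of clearance) falls to 0.28× activity: 0.32 × 0.28 = 0.0896.
CYP2C9 (14%) and the residual 54% are unaffected.
CL_new/CL_old = 0.0896 + 0.14 + 0.54 = 0.7696.
With dosing unchanged, steady-state concentration scales as 1/CL: 48.3 / 0.7696 = 62.8 μg/mL.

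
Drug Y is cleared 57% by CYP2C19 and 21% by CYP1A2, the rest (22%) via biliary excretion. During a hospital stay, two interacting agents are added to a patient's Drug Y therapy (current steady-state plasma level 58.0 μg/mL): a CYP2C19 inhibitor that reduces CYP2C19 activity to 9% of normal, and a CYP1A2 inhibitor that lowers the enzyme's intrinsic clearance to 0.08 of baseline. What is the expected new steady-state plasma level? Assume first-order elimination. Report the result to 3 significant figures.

201 μg/mL

The CYP2C19 pathway (57% of clearance) is reduced to 0.09× activity: 0.57 × 0.09 = 0.0513.
The CYP1A2 pathway (21% of clearance) falls to 0.08× activity: 0.21 × 0.08 = 0.0168.
The remaining 22% of clearance is unaffected.
CL_new/CL_old = 0.0513 + 0.0168 + 0.22 = 0.2881.
Dividing the baseline by the relative clearance: 58.0 / 0.2881 = 201 μg/mL.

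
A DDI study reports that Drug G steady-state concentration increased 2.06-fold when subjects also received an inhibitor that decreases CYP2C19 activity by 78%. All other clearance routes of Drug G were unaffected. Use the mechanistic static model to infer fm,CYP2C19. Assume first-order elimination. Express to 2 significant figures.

Let fm be the CYP2C19 fraction. New clearance relative to baseline = fm × 0.22 + (1 − fm).
Steady-state concentration ratio = 1 / (new CL fraction), so new CL fraction = 1 / 2.06 = 0.4854.
fm × 0.22 + 1 − fm = 0.4854  ⇒  fm × (0.22 − 1) = −0.5146  ⇒  fm = 0.66.

0.66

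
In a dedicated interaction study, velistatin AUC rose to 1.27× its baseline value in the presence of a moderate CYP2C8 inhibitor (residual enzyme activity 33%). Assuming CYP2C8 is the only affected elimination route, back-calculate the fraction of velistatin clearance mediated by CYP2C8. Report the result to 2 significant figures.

Call the CYP2C8 fraction fm. After the interaction, CL_new/CL_old = fm × 0.33 + (1 − fm).
AUC ratio = 1 / (new CL fraction), so new CL fraction = 1 / 1.27 = 0.7874.
fm × 0.33 + 1 − fm = 0.7874  ⇒  fm × (0.33 − 1) = −0.2126  ⇒  fm = 0.32.

0.32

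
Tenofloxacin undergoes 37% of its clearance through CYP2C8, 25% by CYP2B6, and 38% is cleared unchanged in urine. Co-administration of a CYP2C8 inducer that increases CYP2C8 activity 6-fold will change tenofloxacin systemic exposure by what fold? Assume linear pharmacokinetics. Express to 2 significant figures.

0.35

The CYP2C8 pathway (37% of clearance) increases to 6× activity: 0.37 × 6 = 2.22.
CYP2B6 (25%) and the residual 38% are unaffected.
CL_new/CL_old = 2.22 + 0.25 + 0.38 = 2.85.
Systemic exposure ratio = CL_old/CL_new = 1 / 2.85 = 0.35.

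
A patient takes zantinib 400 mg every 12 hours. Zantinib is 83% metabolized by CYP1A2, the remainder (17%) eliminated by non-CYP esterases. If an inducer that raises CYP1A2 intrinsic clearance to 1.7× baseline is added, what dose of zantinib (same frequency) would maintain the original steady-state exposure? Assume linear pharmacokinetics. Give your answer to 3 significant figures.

632 mg

The CYP1A2 pathway (83% of clearance) increases to 1.7× activity: 0.83 × 1.7 = 1.411.
Non-CYP routes (17%) are unchanged.
New clearance relative to baseline: 1.411 + 0.17 = 1.581.
Exposure is unchanged when dose changes in proportion to clearance. New dose = 400 mg × 1.581 = 632 mg.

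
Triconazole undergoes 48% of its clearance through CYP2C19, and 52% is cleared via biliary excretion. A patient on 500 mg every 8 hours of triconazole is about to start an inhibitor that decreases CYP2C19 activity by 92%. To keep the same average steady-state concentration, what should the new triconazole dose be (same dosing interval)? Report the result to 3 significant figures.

The CYP2C19 pathway (48% of clearance) drops to 0.08× activity: 0.48 × 0.08 = 0.0384.
Non-CYP routes (52%) are unchanged.
CL_new/CL_old = 0.0384 + 0.52 = 0.5584.
Css,avg = (dose rate)/CL, so holding Css fixed requires dose ∝ CL: 500 × 0.5584 = 279 mg.

279 mg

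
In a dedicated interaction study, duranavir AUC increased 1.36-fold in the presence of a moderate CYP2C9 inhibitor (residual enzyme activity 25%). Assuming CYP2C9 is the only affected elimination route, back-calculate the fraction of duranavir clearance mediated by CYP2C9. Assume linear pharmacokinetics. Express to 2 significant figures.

Let fm be the CYP2C9 fraction. New clearance relative to baseline = fm × 0.25 + (1 − fm).
AUC ratio = 1 / (new CL fraction), so new CL fraction = 1 / 1.36 = 0.7353.
fm × 0.25 + 1 − fm = 0.7353  ⇒  fm × (0.25 − 1) = −0.2647  ⇒  fm = 0.35.

0.35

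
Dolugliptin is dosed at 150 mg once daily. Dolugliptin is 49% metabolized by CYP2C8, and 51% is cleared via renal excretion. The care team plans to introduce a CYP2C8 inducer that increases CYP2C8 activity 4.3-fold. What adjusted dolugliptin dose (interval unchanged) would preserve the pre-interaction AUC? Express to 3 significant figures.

393 mg

The CYP2C8 pathway (49% of clearance) is boosted to 4.3× activity: 0.49 × 4.3 = 2.107.
The remaining 51% of clearance is unaffected.
New clearance relative to baseline: 2.107 + 0.51 = 2.617.
To maintain the same steady-state level, dose must scale with clearance: new dose = 150 × 2.617 = 393 mg.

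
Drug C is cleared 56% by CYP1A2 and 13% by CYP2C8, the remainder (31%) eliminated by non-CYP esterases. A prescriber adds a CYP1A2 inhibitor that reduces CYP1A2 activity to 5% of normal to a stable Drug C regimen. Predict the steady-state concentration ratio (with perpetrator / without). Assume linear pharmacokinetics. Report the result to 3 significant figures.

2.14

The CYP1A2 pathway (56% of clearance) is reduced to 0.05× activity: 0.56 × 0.05 = 0.028.
CYP2C8 (13%) and the residual 31% are unaffected.
CL_new/CL_old = 0.028 + 0.13 + 0.31 = 0.468.
Since steady-state concentration ∝ 1/CL, the ratio is 1 / 0.468 = 2.14.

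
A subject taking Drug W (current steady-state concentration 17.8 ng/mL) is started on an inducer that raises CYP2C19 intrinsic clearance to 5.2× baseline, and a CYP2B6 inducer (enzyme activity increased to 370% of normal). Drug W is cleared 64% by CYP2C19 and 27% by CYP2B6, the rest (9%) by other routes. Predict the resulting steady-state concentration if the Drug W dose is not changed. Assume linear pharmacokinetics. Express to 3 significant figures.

4.03 ng/mL

The CYP2C19 pathway (64% of clearance) increases to 5.2× activity: 0.64 × 5.2 = 3.328.
The CYP2B6 pathway (27% of clearance) is boosted to 3.7× activity: 0.27 × 3.7 = 0.999.
The remaining 9% of clearance is unaffected.
CL_new/CL_old = 3.328 + 0.999 + 0.09 = 4.417.
New steady-state concentration = 17.8 / 4.417 = 4.03 ng/mL (concentration scales inversely with clearance).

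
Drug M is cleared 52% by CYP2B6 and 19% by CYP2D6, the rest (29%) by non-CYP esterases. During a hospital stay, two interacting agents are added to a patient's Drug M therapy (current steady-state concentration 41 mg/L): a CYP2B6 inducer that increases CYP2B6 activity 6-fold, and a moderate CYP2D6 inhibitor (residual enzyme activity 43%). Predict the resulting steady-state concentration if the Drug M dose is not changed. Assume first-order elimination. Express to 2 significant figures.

CYP2B6: 0.52 × 6 = 3.12
CYP2D6: 0.19 × 0.43 = 0.0817
Other: 0.29 (unchanged)
CL_new/CL_old = 3.12 + 0.0817 + 0.29 = 3.4917.
Steady-state concentration ∝ 1/CL: new value = 41 / 3.4917 = 12 mg/L.

12 mg/L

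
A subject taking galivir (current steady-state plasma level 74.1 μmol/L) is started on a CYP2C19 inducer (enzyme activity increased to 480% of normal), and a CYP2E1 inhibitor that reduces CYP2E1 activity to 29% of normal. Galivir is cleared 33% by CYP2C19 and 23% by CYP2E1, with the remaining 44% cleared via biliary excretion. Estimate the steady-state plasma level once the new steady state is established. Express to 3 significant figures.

35.4 μmol/L

The CYP2C19 pathway (33% of clearance) increases to 4.8× activity: 0.33 × 4.8 = 1.584.
The CYP2E1 pathway (23% of clearance) is reduced to 0.29× activity: 0.23 × 0.29 = 0.0667.
The remaining 44% of clearance is unaffected.
CL_new/CL_old = 1.584 + 0.0667 + 0.44 = 2.0907.
Steady-state plasma level ∝ 1/CL: new value = 74.1 / 2.0907 = 35.4 μmol/L.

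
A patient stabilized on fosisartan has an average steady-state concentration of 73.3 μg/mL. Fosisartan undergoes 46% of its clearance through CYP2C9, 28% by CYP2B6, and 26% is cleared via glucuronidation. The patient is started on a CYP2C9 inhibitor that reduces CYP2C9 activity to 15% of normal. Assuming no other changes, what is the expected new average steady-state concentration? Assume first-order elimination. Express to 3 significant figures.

120 μg/mL

The CYP2C9 pathway (46% of clearance) falls to 0.15× activity: 0.46 × 0.15 = 0.069.
CYP2B6 (28%) and the residual 26% are unaffected.
New clearance relative to baseline: 0.069 + 0.28 + 0.26 = 0.609.
Average steady-state concentration ∝ 1/CL, so new value = 73.3 / 0.609 = 120 μg/mL.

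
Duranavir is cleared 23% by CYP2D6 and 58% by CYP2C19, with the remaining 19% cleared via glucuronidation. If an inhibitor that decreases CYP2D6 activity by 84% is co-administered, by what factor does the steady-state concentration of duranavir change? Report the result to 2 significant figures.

The CYP2D6 pathway (23% of clearance) drops to 0.16× activity: 0.23 × 0.16 = 0.0368.
CYP2C19 (58%) and the residual 19% are unaffected.
New clearance relative to baseline: 0.0368 + 0.58 + 0.19 = 0.8068.
Since steady-state concentration ∝ 1/CL, the ratio is 1 / 0.8068 = 1.2.

1.2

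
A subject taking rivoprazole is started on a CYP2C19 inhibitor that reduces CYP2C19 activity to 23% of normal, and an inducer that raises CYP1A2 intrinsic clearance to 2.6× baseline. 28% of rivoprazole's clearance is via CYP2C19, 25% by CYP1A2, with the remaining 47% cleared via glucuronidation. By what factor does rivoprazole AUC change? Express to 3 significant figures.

CYP2C19: 0.28 × 0.23 = 0.0644
CYP1A2: 0.25 × 2.6 = 0.65
Other: 0.47 (unchanged)
CL_new/CL_old = 0.0644 + 0.65 + 0.47 = 1.1844.
AUC ∝ 1/CL: fold-change = 1 / 1.1844 = 0.844.

0.844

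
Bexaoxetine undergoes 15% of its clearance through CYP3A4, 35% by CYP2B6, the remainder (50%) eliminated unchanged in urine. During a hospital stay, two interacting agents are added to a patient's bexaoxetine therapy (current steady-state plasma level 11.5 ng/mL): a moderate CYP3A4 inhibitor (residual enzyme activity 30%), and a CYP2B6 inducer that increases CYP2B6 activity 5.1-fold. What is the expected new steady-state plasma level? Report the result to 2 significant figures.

CYP3A4: 0.15 × 0.3 = 0.045
CYP2B6: 0.35 × 5.1 = 1.785
Other: 0.5 (unchanged)
CL_new/CL_old = 0.045 + 1.785 + 0.5 = 2.33.
New steady-state plasma level = 11.5 / 2.33 = 4.9 ng/mL (concentration scales inversely with clearance).

4.9 ng/mL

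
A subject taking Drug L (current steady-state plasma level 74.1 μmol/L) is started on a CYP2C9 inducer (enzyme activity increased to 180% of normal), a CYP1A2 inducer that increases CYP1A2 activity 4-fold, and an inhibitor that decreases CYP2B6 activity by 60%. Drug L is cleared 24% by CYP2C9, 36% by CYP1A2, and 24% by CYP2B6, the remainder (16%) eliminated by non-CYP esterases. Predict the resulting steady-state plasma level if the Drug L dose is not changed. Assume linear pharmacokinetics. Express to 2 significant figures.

CYP2C9: 0.24 × 1.8 = 0.432
CYP1A2: 0.36 × 4 = 1.44
CYP2B6: 0.24 × 0.4 = 0.096
Other: 0.16 (unchanged)
New clearance relative to baseline: 0.432 + 1.44 + 0.096 + 0.16 = 2.128.
Steady-state plasma level ∝ 1/CL: new value = 74.1 / 2.128 = 35 μmol/L.

35 μmol/L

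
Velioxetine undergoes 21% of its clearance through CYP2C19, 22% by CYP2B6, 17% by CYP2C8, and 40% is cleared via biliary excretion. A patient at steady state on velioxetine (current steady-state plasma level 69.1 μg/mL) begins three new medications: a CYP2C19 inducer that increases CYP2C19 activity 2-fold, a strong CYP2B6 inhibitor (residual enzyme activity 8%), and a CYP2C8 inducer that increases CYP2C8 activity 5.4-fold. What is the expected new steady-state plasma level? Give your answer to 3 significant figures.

39.4 μg/mL

The CYP2C19 pathway (21% of clearance) increases to 2× activity: 0.21 × 2 = 0.42.
The CYP2B6 pathway (22% of clearance) is reduced to 0.08× activity: 0.22 × 0.08 = 0.0176.
The CYP2C8 pathway (17% of clearance) rises to 5.4× activity: 0.17 × 5.4 = 0.918.
The remaining 40% of clearance is unaffected.
CL_new/CL_old = 0.42 + 0.0176 + 0.918 + 0.4 = 1.7556.
Steady-state plasma level ∝ 1/CL: new value = 69.1 / 1.7556 = 39.4 μg/mL.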